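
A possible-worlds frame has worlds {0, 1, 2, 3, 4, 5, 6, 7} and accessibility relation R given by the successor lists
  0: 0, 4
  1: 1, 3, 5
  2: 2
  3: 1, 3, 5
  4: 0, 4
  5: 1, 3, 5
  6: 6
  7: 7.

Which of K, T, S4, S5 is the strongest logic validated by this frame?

S5

Reflexive (axiom T): yes — every world is R-related to itself.
Transitive (axiom 4): yes — every two-step R-path is closed by a direct edge.
Euclidean (axiom 5): yes — any two successors of a common world are R-related.
So F validates K, T, S4, S5. The strongest is S5.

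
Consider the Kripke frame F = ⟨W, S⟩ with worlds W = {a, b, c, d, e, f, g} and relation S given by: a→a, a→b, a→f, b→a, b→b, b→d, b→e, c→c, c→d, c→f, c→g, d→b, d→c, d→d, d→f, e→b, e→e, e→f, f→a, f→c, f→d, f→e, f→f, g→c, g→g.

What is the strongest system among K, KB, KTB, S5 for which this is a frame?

Symmetric (axiom B): yes — every pair in S has its reverse in S.
Reflexive (axiom T): yes — every world is S-related to itself.
Euclidean (axiom 5): no — a S b and a S f, but not b S f.
So F validates K, KB, KTB; S5 would additionally require S to be Euclidean. The strongest is KTB.

KTB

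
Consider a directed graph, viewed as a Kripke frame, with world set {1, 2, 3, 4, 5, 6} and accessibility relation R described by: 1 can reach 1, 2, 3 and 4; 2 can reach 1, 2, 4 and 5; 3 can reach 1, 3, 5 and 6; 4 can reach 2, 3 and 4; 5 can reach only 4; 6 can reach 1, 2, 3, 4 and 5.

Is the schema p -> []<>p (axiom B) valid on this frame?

No

Axiom B corresponds to the accessibility relation being symmetric.
Symmetric: no — 1 R 4 but not 4 R 1.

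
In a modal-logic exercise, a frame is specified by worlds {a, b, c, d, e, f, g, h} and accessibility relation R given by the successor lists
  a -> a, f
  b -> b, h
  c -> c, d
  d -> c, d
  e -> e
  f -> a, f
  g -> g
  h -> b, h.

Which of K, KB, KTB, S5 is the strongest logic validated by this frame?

S5

Symmetric (axiom B): yes — every pair in R has its reverse in R.
Reflexive (axiom T): yes — every world is R-related to itself.
Euclidean (axiom 5): yes — any two successors of a common world are R-related.
So F validates K, KB, KTB, S5. The strongest is S5.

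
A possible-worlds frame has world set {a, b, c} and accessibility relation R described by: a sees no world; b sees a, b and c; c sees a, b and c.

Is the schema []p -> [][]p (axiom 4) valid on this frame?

Axiom 4 corresponds to the accessibility relation being transitive.
Transitive: yes — every two-step R-path is closed by a direct edge.

Yes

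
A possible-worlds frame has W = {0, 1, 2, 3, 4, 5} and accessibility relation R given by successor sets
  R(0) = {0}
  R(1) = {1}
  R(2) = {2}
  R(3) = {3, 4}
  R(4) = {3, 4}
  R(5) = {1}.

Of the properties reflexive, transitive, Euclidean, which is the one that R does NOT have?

reflexive

Reflexive: no — 5 is not related to itself.
Transitive: yes — every two-step R-path is closed by a direct edge.
Euclidean: yes — any two successors of a common world are R-related.
Only reflexive fails.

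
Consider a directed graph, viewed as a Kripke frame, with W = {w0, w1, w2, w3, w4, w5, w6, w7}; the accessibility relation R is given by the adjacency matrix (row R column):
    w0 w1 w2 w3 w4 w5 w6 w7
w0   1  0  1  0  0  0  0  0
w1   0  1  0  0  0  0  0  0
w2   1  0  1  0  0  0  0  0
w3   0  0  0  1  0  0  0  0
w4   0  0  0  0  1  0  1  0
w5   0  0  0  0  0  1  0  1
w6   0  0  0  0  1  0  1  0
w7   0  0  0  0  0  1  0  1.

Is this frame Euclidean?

Euclidean: yes — any two successors of a common world are R-related.

Yes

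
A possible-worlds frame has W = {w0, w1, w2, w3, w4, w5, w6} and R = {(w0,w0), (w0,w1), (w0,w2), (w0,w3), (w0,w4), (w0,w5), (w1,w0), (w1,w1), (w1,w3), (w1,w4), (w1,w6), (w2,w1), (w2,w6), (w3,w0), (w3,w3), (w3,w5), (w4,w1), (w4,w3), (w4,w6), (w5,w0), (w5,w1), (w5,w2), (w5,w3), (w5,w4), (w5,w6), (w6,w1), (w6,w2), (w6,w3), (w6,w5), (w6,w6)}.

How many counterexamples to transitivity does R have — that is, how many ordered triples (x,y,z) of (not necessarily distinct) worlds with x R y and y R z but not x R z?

Enumerating: (w0,w1,w6), (w0,w2,w6), (w0,w4,w6), (w0,w5,w6), (w1,w0,w2), (w1,w0,w5), (w1,w3,w5), (w1,w6,w2), (w1,w6,w5), (w2,w1,w0), (w2,w1,w3), (w2,w1,w4), … and 24 more.
Total: 36.

36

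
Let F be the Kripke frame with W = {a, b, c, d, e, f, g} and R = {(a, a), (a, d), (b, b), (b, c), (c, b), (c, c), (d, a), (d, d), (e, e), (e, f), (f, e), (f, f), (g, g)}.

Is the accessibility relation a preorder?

Yes

Reflexive: yes — every world is R-related to itself.
Transitive: yes — every two-step R-path is closed by a direct edge.
So R is a preorder.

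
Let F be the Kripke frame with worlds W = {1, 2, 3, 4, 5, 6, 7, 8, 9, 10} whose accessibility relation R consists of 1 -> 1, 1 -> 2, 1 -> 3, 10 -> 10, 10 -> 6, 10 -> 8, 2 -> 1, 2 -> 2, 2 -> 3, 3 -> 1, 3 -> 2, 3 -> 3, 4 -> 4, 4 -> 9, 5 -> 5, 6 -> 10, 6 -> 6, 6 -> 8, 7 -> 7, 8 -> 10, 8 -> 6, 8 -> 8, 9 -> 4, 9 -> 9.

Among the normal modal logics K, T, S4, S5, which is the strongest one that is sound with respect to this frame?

S5

Reflexive (axiom T): yes — every world is R-related to itself.
Transitive (axiom 4): yes — every two-step R-path is closed by a direct edge.
Euclidean (axiom 5): yes — any two successors of a common world are R-related.
So F validates K, T, S4, S5. The strongest is S5.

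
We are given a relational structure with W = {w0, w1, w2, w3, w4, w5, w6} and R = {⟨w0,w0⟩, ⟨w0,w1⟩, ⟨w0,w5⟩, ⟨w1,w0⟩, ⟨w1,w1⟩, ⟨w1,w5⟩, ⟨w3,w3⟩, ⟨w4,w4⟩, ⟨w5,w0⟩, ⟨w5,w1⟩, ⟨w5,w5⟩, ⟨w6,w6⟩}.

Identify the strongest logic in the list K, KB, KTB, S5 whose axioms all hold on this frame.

KB

Symmetric (axiom B): yes — every pair in R has its reverse in R.
Reflexive (axiom T): no — w2 is not related to itself.
Euclidean (axiom 5): yes — any two successors of a common world are R-related.
So F validates K, KB; KTB would additionally require R to be reflexive. The strongest is KB.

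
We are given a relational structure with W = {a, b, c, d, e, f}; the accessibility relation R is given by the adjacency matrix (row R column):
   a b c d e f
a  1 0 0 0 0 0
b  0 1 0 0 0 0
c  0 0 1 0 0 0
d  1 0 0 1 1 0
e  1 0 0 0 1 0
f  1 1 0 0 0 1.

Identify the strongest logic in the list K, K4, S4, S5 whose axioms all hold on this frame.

S4

Transitive (axiom 4): yes — every two-step R-path is closed by a direct edge.
Reflexive (axiom T): yes — every world is R-related to itself.
Euclidean (axiom 5): no — d R a and d R e, but not a R e.
So F validates K, K4, S4; S5 would additionally require R to be Euclidean. The strongest is S4.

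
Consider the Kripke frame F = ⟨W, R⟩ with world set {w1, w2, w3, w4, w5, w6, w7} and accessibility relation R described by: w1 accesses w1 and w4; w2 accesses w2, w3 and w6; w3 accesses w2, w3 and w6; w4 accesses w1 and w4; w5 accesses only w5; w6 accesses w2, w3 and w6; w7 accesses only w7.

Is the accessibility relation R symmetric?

Yes

Symmetric: yes — every pair in R has its reverse in R.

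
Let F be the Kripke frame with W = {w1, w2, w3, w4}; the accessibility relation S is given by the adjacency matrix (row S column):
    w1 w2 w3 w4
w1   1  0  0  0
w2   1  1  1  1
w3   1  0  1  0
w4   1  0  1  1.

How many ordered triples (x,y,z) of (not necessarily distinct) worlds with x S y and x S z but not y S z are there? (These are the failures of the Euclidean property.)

Enumerating: (w2,w1,w2), (w2,w1,w3), (w2,w1,w4), (w2,w3,w2), (w2,w3,w4), (w2,w4,w2), (w3,w1,w3), (w4,w1,w3), (w4,w1,w4), (w4,w3,w4).

10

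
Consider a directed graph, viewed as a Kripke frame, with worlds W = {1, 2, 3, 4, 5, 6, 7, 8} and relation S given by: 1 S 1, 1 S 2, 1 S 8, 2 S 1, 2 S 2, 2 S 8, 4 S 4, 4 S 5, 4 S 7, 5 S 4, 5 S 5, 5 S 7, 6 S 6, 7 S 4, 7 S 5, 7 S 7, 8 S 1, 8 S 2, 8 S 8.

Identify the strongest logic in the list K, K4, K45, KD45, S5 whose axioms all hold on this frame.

Transitive (axiom 4): yes — every two-step S-path is closed by a direct edge.
Euclidean (axiom 5): yes — any two successors of a common world are S-related.
Serial (axiom D): no — 3 has no S-successor.
Reflexive (axiom T): no — 3 is not related to itself.
So F validates K, K4, K45; KD45 would additionally require S to be serial. The strongest is K45.

K45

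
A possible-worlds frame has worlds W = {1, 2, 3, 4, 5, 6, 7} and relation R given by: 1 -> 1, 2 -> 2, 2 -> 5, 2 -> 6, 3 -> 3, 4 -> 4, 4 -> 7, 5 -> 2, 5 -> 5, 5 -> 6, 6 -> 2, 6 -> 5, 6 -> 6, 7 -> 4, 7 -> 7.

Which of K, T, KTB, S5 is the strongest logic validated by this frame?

Reflexive (axiom T): yes — every world is R-related to itself.
Symmetric (axiom B): yes — every pair in R has its reverse in R.
Euclidean (axiom 5): yes — any two successors of a common world are R-related.
So F validates K, T, KTB, S5. The strongest is S5.

S5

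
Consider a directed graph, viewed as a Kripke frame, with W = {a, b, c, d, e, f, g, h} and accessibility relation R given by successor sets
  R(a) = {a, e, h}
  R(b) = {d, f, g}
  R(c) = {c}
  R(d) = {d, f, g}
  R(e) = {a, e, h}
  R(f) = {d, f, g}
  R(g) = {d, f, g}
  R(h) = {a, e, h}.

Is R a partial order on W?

Reflexive: no — b is not related to itself.
Transitive: yes — every two-step R-path is closed by a direct edge.
Antisymmetric: no — a R e and e R a with a ≠ e.
So R is not a partial order.

No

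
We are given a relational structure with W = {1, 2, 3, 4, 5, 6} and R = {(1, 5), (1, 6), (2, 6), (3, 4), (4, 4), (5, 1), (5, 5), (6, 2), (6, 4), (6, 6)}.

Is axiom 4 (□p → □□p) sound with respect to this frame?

No

The schema 4 characterises exactly the transitive frames.
Transitive: no — 1 R 6 and 6 R 2, but not 1 R 2.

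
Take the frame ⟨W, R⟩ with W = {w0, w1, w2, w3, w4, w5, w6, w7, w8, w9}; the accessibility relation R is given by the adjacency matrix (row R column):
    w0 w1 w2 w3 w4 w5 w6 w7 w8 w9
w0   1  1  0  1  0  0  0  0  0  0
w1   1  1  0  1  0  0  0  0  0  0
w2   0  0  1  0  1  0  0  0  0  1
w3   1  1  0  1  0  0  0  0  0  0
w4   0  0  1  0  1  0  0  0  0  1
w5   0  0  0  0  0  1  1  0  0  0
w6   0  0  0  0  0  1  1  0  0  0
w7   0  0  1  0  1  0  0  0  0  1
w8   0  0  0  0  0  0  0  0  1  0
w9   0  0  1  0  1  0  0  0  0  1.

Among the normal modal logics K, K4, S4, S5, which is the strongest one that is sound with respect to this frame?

Transitive (axiom 4): yes — every two-step R-path is closed by a direct edge.
Reflexive (axiom T): no — w7 is not related to itself.
Euclidean (axiom 5): yes — any two successors of a common world are R-related.
So F validates K, K4; S4 would additionally require R to be reflexive. The strongest is K4.

K4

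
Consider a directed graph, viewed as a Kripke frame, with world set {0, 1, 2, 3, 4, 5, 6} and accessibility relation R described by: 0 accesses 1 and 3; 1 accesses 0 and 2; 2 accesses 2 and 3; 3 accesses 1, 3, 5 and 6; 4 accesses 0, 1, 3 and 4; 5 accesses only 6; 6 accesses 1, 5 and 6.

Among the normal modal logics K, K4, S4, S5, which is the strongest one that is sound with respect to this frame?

Transitive (axiom 4): no — 0 R 1 and 1 R 2, but not 0 R 2.
Reflexive (axiom T): no — 0 is not related to itself.
Euclidean (axiom 5): no — 0 R 1 and 0 R 3, but not 1 R 3.
So F validates K; K4 would additionally require R to be transitive. The strongest is K.

K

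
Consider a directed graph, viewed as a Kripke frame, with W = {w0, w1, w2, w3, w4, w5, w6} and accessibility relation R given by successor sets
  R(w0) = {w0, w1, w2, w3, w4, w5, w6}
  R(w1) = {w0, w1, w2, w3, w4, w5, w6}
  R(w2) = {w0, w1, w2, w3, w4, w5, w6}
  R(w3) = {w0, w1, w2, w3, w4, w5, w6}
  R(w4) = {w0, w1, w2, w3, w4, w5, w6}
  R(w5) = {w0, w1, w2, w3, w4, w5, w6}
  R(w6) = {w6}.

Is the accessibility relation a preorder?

Reflexive: yes — every world is R-related to itself.
Transitive: yes — every two-step R-path is closed by a direct edge.
So R is a preorder.

Yes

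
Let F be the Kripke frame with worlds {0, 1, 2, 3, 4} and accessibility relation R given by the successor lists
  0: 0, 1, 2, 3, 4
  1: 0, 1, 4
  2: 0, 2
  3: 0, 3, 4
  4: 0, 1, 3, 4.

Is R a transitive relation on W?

Transitive: no — 1 R 0 and 0 R 2, but not 1 R 2.

No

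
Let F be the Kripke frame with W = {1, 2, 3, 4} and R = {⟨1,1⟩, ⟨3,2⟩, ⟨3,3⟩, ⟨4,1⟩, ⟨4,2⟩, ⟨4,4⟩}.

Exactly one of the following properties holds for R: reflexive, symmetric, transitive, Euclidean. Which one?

Reflexive: no — 2 is not related to itself.
Symmetric: no — 3 R 2 but not 2 R 3.
Transitive: yes — every two-step R-path is closed by a direct edge.
Euclidean: no — 4 R 1 and 4 R 2, but not 1 R 2.
Only transitive holds.

transitive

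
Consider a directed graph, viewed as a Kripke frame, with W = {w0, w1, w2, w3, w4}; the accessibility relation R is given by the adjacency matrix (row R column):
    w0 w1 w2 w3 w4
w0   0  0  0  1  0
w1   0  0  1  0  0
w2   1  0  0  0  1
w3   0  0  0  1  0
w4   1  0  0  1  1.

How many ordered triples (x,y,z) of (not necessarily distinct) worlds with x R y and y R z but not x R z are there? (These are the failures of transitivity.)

4

Enumerating: (w1,w2,w0), (w1,w2,w4), (w2,w0,w3), (w2,w4,w3).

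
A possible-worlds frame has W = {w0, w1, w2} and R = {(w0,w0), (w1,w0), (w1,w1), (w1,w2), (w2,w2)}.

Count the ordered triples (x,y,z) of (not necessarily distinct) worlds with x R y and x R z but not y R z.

Enumerating: (w1,w0,w1), (w1,w0,w2), (w1,w2,w0), (w1,w2,w1).

4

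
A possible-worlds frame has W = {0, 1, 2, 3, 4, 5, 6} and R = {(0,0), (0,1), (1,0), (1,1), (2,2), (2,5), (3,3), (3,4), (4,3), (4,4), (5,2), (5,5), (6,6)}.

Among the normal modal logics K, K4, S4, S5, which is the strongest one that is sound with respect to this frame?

S5

Transitive (axiom 4): yes — every two-step R-path is closed by a direct edge.
Reflexive (axiom T): yes — every world is R-related to itself.
Euclidean (axiom 5): yes — any two successors of a common world are R-related.
So F validates K, K4, S4, S5. The strongest is S5.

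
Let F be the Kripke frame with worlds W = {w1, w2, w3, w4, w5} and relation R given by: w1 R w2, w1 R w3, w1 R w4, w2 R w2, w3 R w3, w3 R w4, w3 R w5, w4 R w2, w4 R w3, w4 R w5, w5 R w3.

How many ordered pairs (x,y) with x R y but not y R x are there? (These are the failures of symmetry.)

5

Enumerating: (w1,w2), (w1,w3), (w1,w4), (w4,w2), (w4,w5).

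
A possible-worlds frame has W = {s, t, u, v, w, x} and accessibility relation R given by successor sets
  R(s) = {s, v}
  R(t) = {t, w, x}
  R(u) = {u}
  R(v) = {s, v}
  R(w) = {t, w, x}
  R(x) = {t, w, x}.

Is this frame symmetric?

Yes

Symmetric: yes — every pair in R has its reverse in R.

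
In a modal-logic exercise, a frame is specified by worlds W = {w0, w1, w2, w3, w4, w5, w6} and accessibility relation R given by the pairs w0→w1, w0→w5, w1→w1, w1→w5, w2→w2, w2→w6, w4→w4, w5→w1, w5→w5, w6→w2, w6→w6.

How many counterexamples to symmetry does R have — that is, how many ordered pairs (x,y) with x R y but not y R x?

2

Enumerating: (w0,w1), (w0,w5).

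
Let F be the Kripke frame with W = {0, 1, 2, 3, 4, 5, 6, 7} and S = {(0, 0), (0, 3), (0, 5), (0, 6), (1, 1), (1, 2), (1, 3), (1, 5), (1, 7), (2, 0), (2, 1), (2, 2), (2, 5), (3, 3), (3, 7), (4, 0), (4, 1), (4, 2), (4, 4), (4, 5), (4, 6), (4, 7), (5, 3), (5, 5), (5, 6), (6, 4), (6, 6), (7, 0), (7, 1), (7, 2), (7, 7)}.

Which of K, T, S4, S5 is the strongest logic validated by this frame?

T

Reflexive (axiom T): yes — every world is S-related to itself.
Transitive (axiom 4): no — 0 S 3 and 3 S 7, but not 0 S 7.
Euclidean (axiom 5): no — 0 S 3 and 0 S 5, but not 3 S 5.
So F validates K, T; S4 would additionally require S to be transitive. The strongest is T.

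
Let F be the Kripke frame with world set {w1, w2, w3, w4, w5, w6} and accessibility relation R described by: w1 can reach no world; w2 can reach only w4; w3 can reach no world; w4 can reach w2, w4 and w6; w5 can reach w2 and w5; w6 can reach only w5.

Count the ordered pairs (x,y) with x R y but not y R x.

3

Enumerating: (w4,w6), (w5,w2), (w6,w5).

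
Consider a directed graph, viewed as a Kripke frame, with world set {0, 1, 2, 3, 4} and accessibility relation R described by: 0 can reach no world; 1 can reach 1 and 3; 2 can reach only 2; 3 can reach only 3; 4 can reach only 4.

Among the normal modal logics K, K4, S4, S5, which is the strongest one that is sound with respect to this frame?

Transitive (axiom 4): yes — every two-step R-path is closed by a direct edge.
Reflexive (axiom T): no — 0 is not related to itself.
Euclidean (axiom 5): no — 1 R 3 and 1 R 1, but not 3 R 1.
So F validates K, K4; S4 would additionally require R to be reflexive. The strongest is K4.

K4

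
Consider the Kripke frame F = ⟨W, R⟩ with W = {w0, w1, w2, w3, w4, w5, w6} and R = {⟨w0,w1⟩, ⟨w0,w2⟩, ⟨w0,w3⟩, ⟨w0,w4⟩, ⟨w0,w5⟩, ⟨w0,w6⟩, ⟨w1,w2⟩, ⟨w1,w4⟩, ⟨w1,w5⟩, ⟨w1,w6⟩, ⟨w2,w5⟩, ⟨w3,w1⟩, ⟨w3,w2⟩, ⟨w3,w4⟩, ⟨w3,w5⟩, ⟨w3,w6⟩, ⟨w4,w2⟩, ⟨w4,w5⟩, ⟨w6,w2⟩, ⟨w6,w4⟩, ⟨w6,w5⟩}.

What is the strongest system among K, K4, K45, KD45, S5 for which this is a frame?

K4

Transitive (axiom 4): yes — every two-step R-path is closed by a direct edge.
Euclidean (axiom 5): no — w0 R w1 and w0 R w3, but not w1 R w3.
Serial (axiom D): no — w5 has no R-successor.
Reflexive (axiom T): no — w0 is not related to itself.
So F validates K, K4; K45 would additionally require R to be Euclidean. The strongest is K4.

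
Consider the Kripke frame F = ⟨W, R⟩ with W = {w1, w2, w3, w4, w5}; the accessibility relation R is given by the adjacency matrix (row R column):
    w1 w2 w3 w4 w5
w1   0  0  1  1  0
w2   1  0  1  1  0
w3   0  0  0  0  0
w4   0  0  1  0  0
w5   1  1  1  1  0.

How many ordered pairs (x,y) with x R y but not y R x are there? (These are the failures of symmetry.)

Enumerating: (w1,w3), (w1,w4), (w2,w1), (w2,w3), (w2,w4), (w4,w3), (w5,w1), (w5,w2), (w5,w3), (w5,w4).

10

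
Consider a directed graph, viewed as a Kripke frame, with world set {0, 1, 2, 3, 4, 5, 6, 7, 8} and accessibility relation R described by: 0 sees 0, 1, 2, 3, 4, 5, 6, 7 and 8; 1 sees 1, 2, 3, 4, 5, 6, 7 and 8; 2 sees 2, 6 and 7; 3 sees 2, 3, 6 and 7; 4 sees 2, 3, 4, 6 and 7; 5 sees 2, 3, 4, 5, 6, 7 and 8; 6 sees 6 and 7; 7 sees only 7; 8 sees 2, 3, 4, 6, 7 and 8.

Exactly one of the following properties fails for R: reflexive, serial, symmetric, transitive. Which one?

symmetric

Reflexive: yes — every world is R-related to itself.
Serial: yes — every world has a successor (e.g. 0 R 0).
Symmetric: no — 0 R 1 but not 1 R 0.
Transitive: yes — every two-step R-path is closed by a direct edge.
Only symmetric fails.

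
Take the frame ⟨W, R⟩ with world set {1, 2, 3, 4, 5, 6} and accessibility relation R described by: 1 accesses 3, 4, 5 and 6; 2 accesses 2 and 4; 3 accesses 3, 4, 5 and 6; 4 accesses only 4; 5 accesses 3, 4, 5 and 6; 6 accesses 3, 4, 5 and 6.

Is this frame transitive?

Transitive: yes — every two-step R-path is closed by a direct edge.

Yes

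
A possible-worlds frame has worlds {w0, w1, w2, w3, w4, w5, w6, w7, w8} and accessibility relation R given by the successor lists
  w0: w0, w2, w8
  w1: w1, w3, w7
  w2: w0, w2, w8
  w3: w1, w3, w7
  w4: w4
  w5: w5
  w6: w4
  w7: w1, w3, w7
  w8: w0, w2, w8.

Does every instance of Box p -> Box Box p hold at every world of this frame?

Yes

By correspondence theory, 4 is valid on a frame iff R is transitive.
Transitive: yes — every two-step R-path is closed by a direct edge.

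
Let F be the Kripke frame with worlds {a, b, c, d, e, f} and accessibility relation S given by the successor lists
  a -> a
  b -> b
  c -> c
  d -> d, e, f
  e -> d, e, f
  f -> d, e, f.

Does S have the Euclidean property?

Yes

Euclidean: yes — any two successors of a common world are S-related.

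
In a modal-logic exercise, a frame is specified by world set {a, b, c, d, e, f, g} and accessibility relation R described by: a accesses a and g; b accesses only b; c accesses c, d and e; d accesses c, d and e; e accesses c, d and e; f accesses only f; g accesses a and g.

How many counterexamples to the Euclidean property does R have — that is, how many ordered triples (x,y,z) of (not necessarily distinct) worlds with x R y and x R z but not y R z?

R is Euclidean; there are no such tuples.

0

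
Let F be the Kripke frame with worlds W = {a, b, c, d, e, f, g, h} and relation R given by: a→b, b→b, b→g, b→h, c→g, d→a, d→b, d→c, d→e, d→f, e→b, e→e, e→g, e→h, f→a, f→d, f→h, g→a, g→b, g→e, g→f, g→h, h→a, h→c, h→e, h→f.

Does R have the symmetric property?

No

Symmetric: no — a R b but not b R a.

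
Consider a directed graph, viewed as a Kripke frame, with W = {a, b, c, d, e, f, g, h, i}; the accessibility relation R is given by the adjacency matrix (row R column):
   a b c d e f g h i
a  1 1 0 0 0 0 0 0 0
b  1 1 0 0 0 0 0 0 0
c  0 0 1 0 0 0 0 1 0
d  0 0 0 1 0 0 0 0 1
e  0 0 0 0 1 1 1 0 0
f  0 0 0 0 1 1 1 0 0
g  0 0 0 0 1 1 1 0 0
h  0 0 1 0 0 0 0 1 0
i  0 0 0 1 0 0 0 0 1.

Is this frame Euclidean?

Euclidean: yes — any two successors of a common world are R-related.

Yes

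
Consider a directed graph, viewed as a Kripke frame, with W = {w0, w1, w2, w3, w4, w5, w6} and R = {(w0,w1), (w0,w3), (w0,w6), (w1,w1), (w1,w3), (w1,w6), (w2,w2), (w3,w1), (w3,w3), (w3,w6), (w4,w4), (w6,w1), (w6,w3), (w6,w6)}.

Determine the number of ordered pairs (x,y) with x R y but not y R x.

3

Enumerating: (w0,w1), (w0,w3), (w0,w6).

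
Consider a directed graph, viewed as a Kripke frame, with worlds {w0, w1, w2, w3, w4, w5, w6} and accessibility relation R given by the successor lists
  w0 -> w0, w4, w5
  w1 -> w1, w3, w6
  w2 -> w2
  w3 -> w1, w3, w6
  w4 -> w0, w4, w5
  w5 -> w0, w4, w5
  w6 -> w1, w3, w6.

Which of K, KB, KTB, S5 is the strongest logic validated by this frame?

Symmetric (axiom B): yes — every pair in R has its reverse in R.
Reflexive (axiom T): yes — every world is R-related to itself.
Euclidean (axiom 5): yes — any two successors of a common world are R-related.
So F validates K, KB, KTB, S5. The strongest is S5.

S5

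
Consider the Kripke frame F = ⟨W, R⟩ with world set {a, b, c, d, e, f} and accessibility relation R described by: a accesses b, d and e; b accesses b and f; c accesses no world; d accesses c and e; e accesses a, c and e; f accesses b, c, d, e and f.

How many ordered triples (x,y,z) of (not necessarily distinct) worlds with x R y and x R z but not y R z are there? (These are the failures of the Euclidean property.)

Enumerating: (a,b,d), (a,b,e), (a,d,b), (a,d,d), (a,e,b), (a,e,d), (d,c,c), (d,c,e), (e,a,a), (e,a,c), (e,c,a), (e,c,c), … and 15 more.
Total: 27.

27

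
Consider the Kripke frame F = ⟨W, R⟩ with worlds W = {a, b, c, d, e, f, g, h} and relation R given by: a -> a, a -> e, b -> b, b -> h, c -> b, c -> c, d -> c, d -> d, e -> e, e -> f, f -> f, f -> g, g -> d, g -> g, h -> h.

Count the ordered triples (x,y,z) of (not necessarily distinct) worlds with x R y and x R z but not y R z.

7

Enumerating: (a,e,a), (b,h,b), (c,b,c), (d,c,d), (e,f,e), (f,g,f), (g,d,g).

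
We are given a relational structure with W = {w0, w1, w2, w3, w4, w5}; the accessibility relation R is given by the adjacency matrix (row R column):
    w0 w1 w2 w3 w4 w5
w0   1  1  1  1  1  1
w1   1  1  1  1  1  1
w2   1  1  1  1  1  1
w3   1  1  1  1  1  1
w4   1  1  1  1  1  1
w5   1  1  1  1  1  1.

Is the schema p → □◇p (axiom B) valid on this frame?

Yes

By correspondence theory, B is valid on a frame iff R is symmetric.
Symmetric: yes — every pair in R has its reverse in R.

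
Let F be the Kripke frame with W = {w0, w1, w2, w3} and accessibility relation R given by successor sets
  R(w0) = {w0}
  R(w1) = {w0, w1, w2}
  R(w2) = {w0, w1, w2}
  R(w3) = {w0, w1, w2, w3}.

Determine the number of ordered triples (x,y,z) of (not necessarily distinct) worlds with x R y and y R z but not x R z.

R is transitive; there are no such tuples.

0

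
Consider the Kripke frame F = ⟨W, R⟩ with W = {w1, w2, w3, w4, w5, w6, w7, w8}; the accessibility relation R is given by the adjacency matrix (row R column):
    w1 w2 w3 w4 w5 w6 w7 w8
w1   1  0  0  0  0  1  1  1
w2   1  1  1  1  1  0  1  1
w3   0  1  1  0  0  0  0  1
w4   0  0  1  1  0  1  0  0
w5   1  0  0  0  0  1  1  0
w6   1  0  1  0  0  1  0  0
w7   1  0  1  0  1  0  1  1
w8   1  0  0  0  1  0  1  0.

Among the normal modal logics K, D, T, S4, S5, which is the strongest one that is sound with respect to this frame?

Serial (axiom D): yes — every world has a successor (e.g. w1 R w1).
Reflexive (axiom T): no — w5 is not related to itself.
Transitive (axiom 4): no — w1 R w6 and w6 R w3, but not w1 R w3.
Euclidean (axiom 5): no — w1 R w6 and w1 R w7, but not w6 R w7.
So F validates K, D; T would additionally require R to be reflexive. The strongest is D.

D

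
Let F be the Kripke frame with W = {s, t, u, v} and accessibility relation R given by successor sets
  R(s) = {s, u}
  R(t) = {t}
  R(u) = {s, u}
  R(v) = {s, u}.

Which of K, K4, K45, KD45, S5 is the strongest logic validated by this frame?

KD45

Transitive (axiom 4): yes — every two-step R-path is closed by a direct edge.
Euclidean (axiom 5): yes — any two successors of a common world are R-related.
Serial (axiom D): yes — every world has a successor (e.g. s R s).
Reflexive (axiom T): no — v is not related to itself.
So F validates K, K4, K45, KD45; S5 would additionally require R to be reflexive. The strongest is KD45.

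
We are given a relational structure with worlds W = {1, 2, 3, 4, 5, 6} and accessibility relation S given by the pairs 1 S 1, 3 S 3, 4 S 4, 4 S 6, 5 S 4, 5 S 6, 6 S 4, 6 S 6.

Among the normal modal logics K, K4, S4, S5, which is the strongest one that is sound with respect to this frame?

Transitive (axiom 4): yes — every two-step S-path is closed by a direct edge.
Reflexive (axiom T): no — 2 is not related to itself.
Euclidean (axiom 5): yes — any two successors of a common world are S-related.
So F validates K, K4; S4 would additionally require S to be reflexive. The strongest is K4.

K4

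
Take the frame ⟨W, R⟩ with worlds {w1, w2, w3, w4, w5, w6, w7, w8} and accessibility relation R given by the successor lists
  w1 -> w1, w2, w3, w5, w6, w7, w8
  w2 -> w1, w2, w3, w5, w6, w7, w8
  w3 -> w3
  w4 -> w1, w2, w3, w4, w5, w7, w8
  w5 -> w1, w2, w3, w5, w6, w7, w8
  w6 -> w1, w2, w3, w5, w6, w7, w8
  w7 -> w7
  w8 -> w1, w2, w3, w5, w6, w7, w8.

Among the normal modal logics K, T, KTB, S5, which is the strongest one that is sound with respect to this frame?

T

Reflexive (axiom T): yes — every world is R-related to itself.
Symmetric (axiom B): no — w1 R w3 but not w3 R w1.
Euclidean (axiom 5): no — w1 R w3 and w1 R w2, but not w3 R w2.
So F validates K, T; KTB would additionally require R to be symmetric. The strongest is T.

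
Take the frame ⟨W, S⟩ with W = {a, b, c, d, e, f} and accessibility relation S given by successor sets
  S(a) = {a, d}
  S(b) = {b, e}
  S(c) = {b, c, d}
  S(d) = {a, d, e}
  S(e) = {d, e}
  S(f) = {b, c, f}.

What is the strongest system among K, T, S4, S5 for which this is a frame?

Reflexive (axiom T): yes — every world is S-related to itself.
Transitive (axiom 4): no — a S d and d S e, but not a S e.
Euclidean (axiom 5): no — c S b and c S d, but not b S d.
So F validates K, T; S4 would additionally require S to be transitive. The strongest is T.

T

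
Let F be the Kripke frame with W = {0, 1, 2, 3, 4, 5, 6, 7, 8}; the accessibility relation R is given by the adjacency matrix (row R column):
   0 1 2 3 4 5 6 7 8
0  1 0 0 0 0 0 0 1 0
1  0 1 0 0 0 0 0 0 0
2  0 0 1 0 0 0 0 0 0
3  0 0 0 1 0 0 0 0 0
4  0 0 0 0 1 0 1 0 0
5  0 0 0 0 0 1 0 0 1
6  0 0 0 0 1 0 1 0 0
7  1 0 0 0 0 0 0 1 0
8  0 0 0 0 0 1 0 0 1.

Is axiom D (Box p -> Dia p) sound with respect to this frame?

By correspondence theory, D is valid on a frame iff R is serial.
Serial: yes — every world has a successor (e.g. 0 R 0).

Yes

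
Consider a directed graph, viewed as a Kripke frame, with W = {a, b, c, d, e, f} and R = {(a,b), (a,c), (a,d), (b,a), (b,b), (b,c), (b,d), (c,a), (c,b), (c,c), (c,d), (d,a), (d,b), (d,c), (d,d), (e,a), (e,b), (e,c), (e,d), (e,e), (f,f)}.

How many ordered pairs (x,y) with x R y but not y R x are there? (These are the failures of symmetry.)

Enumerating: (e,a), (e,b), (e,c), (e,d).

4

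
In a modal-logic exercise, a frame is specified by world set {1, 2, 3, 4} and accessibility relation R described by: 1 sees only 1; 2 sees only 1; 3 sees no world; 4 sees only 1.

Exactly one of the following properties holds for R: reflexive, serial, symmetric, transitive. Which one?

transitive

Reflexive: no — 2 is not related to itself.
Serial: no — 3 has no R-successor.
Symmetric: no — 2 R 1 but not 1 R 2.
Transitive: yes — every two-step R-path is closed by a direct edge.
Only transitive holds.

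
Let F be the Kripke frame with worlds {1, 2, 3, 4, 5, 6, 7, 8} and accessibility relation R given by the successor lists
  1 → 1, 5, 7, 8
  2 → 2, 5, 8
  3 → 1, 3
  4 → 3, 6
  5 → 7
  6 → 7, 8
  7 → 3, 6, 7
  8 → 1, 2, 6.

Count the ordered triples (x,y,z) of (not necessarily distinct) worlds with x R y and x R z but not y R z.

32

Enumerating: (1,5,1), (1,5,5), (1,5,8), (1,7,1), (1,7,5), (1,7,8), (1,8,5), (1,8,7), (1,8,8), (2,5,2), (2,5,5), (2,5,8), … and 20 more.
Total: 32.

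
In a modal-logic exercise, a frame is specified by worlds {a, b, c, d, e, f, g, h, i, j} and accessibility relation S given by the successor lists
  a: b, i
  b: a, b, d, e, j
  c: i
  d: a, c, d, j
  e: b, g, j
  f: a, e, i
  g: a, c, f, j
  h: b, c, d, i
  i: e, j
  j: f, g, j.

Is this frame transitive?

Transitive: no — a S b and b S d, but not a S d.

No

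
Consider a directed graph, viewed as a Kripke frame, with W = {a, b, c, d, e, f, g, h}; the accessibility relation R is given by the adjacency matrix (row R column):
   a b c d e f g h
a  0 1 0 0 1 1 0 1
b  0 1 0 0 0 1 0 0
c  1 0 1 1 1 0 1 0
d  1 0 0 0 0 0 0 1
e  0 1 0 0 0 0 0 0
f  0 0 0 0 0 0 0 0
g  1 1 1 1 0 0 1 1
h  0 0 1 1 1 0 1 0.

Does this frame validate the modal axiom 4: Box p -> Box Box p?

No

Axiom 4 corresponds to the accessibility relation being transitive.
Transitive: no — a R h and h R c, but not a R c.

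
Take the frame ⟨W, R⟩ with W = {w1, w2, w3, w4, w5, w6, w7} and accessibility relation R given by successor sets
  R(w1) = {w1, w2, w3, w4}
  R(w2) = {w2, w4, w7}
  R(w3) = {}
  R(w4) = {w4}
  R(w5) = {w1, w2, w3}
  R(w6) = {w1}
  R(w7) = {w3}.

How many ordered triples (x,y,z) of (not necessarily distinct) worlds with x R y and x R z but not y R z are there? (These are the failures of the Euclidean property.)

Enumerating: (w1,w2,w1), (w1,w2,w3), (w1,w3,w1), (w1,w3,w2), (w1,w3,w3), (w1,w3,w4), (w1,w4,w1), (w1,w4,w2), (w1,w4,w3), (w2,w4,w2), (w2,w4,w7), (w2,w7,w2), … and 8 more.
Total: 20.

20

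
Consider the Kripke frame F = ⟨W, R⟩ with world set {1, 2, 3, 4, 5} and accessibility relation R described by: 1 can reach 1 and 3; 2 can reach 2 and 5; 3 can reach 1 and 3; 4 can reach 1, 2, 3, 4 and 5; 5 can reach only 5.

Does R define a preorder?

Yes

Reflexive: yes — every world is R-related to itself.
Transitive: yes — every two-step R-path is closed by a direct edge.
So R is a preorder.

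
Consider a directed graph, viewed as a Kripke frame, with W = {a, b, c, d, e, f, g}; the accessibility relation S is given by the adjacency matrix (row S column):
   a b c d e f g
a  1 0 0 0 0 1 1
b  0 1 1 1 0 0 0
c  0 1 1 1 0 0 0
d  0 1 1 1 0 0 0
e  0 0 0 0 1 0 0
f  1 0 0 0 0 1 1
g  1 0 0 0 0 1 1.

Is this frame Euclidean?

Euclidean: yes — any two successors of a common world are S-related.

Yes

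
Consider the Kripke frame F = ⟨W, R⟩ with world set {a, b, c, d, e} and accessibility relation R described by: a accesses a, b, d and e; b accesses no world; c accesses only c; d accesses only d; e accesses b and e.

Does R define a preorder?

Reflexive: no — b is not related to itself.
Transitive: yes — every two-step R-path is closed by a direct edge.
So R is not a preorder.

No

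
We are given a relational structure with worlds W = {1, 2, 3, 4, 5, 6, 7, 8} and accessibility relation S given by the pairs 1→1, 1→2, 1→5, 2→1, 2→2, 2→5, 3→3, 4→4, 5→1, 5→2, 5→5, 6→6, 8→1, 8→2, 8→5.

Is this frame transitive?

Transitive: yes — every two-step S-path is closed by a direct edge.

Yes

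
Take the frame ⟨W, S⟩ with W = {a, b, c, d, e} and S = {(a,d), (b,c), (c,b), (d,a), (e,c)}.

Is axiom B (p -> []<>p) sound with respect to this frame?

No

Axiom B corresponds to the accessibility relation being symmetric.
Symmetric: no — e S c but not c S e.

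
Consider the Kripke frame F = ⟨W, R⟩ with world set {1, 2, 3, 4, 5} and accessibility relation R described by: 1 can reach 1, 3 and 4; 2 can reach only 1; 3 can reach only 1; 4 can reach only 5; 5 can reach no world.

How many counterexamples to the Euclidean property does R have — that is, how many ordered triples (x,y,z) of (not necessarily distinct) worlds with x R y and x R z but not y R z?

6

Enumerating: (1,3,3), (1,3,4), (1,4,1), (1,4,3), (1,4,4), (4,5,5).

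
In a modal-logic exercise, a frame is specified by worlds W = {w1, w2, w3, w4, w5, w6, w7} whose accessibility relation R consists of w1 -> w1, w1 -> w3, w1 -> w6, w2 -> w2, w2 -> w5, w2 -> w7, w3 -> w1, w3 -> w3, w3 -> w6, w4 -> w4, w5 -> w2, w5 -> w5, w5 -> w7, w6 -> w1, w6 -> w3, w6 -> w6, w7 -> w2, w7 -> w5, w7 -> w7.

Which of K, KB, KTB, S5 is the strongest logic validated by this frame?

S5

Symmetric (axiom B): yes — every pair in R has its reverse in R.
Reflexive (axiom T): yes — every world is R-related to itself.
Euclidean (axiom 5): yes — any two successors of a common world are R-related.
So F validates K, KB, KTB, S5. The strongest is S5.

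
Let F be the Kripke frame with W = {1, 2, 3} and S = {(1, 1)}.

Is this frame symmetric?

Symmetric: yes — every pair in S has its reverse in S.

Yes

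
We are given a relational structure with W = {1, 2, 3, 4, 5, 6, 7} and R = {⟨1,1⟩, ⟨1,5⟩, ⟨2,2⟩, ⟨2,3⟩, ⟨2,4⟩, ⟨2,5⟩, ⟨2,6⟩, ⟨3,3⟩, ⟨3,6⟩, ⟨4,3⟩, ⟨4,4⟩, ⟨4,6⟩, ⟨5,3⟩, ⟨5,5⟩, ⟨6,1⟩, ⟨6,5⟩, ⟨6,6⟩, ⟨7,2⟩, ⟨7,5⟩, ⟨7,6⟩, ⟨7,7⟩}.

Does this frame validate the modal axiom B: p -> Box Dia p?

By correspondence theory, B is valid on a frame iff R is symmetric.
Symmetric: no — 1 R 5 but not 5 R 1.

No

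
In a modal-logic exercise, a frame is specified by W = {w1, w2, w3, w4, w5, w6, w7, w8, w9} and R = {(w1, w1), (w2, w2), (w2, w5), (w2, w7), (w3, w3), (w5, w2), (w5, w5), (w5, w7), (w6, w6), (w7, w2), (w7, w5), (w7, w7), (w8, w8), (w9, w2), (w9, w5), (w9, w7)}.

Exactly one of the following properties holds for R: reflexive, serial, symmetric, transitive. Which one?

transitive

Reflexive: no — w4 is not related to itself.
Serial: no — w4 has no R-successor.
Symmetric: no — w9 R w2 but not w2 R w9.
Transitive: yes — every two-step R-path is closed by a direct edge.
Only transitive holds.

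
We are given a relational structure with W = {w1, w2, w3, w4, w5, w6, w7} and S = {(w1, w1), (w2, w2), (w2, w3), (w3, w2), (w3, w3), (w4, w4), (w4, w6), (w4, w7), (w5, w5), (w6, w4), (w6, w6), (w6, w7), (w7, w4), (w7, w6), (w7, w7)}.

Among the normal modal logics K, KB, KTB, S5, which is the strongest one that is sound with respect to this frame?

S5

Symmetric (axiom B): yes — every pair in S has its reverse in S.
Reflexive (axiom T): yes — every world is S-related to itself.
Euclidean (axiom 5): yes — any two successors of a common world are S-related.
So F validates K, KB, KTB, S5. The strongest is S5.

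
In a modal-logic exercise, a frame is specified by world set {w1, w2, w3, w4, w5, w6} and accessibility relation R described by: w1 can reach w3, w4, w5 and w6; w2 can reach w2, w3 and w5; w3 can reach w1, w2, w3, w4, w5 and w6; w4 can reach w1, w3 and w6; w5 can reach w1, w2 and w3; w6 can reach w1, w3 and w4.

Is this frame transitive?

Transitive: no — w1 R w3 and w3 R w2, but not w1 R w2.

No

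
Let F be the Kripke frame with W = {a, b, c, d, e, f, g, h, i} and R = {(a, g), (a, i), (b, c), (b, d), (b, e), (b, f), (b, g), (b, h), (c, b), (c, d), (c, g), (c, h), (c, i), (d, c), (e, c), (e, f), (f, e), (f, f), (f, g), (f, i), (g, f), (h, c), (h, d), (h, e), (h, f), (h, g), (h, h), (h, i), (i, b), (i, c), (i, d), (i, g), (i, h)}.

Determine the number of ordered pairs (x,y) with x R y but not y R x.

Enumerating: (a,g), (a,i), (b,d), (b,e), (b,f), (b,g), (b,h), (c,g), (e,c), (f,i), (h,d), (h,e), (h,f), (h,g), (i,b), (i,d), (i,g).

17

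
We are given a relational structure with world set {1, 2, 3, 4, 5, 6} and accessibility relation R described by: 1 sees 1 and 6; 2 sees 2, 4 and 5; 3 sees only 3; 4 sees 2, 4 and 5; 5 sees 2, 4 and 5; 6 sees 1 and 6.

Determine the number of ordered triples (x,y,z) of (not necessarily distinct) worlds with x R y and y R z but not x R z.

R is transitive; there are no such tuples.

0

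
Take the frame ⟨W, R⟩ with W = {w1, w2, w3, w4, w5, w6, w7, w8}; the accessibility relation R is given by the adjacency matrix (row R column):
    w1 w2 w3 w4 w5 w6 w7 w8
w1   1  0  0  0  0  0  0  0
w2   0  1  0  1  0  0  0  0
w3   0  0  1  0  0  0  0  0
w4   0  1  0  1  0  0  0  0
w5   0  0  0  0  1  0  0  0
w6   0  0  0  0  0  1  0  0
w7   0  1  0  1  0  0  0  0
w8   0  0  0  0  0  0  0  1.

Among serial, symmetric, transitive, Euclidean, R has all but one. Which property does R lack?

Serial: yes — every world has a successor (e.g. w1 R w1).
Symmetric: no — w7 R w2 but not w2 R w7.
Transitive: yes — every two-step R-path is closed by a direct edge.
Euclidean: yes — any two successors of a common world are R-related.
Only symmetric fails.

symmetric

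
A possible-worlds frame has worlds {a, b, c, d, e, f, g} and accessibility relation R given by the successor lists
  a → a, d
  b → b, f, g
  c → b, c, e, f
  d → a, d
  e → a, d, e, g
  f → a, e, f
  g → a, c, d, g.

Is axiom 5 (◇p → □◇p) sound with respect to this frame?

By correspondence theory, 5 is valid on a frame iff R is Euclidean.
Euclidean: no — b R f and b R g, but not f R g.

No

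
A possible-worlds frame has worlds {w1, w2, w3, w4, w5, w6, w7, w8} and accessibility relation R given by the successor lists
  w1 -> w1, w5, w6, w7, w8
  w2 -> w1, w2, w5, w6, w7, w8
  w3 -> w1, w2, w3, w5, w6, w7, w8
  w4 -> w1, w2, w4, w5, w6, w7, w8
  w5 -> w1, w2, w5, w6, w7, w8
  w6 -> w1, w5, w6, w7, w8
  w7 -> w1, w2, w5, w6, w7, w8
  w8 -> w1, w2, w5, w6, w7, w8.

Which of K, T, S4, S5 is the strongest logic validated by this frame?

T

Reflexive (axiom T): yes — every world is R-related to itself.
Transitive (axiom 4): no — w1 R w5 and w5 R w2, but not w1 R w2.
Euclidean (axiom 5): no — w3 R w1 and w3 R w2, but not w1 R w2.
So F validates K, T; S4 would additionally require R to be transitive. The strongest is T.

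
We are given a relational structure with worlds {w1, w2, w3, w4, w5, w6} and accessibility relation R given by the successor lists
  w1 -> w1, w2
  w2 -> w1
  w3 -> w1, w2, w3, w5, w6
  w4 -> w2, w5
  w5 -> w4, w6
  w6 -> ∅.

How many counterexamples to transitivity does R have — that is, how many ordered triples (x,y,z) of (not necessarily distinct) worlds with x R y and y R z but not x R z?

7

Enumerating: (w2,w1,w2), (w3,w5,w4), (w4,w2,w1), (w4,w5,w4), (w4,w5,w6), (w5,w4,w2), (w5,w4,w5).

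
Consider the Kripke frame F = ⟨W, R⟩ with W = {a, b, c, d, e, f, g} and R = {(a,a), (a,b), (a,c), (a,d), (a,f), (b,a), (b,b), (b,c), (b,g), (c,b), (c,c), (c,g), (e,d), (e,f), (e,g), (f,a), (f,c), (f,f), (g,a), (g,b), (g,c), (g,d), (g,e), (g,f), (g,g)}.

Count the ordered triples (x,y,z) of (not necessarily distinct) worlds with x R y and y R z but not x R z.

Enumerating: (a,b,g), (a,c,g), (b,a,d), (b,a,f), (b,g,d), (b,g,e), (b,g,f), (c,b,a), (c,g,a), (c,g,d), (c,g,e), (c,g,f), … and 10 more.
Total: 22.

22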